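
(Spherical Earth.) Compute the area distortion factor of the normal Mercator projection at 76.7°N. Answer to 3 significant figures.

18.9

For Mercator, h = k = sec φ (a conformal cylindrical projection has a single point scale, 1/cos φ).
Areal scale = k² = sec²φ = 1/cos²(76.7°) = 1/0.2300² = 18.90.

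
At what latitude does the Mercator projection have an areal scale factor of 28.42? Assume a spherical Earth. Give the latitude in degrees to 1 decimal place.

Mercator areal scale is sec²φ.
sec²φ = 28.42  ⇒  cos²φ = 0.03519  ⇒  cos φ = 0.1876.
φ = arccos(0.1876) ≈ 79.2°.

79.2°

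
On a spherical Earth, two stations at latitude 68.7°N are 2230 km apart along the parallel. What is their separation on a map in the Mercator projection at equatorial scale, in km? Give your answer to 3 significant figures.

Mercator is conformal, so the point scale is isotropic: h = k = sec φ = 1/cos φ.
Along the parallel, k = sec 68.7° = 1/0.3633 = 2.753.
Map distance = 2230 × 2.753 ≈ 6140 km.

6140 km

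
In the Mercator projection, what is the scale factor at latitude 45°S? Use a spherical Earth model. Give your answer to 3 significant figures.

The Mercator projection is conformal; its linear scale factor is the same in every direction and equals sec φ = 1/cos φ.
k = 1/cos 45° = 1/0.7071 = 1.414.

1.41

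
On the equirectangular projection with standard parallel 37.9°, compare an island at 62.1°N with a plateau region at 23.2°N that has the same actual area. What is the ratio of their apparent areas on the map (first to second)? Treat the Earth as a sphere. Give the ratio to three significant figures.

The equidistant cylindrical projection with φ₀ = 37.9° has h = 1 (meridians true) and k = cos φ₀ / cos φ along parallels.
Areal scale at 62.1°: h·k = 1.000 × 1.686 = 1.686.
Areal scale at 23.2°: h·k = 1.000 × 0.8585 = 0.8585.
Ratio = 1.686/0.8585 ≈ 1.96.

1.96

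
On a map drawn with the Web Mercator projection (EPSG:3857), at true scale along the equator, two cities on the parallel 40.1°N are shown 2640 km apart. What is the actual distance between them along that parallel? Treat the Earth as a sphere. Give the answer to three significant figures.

For Mercator, h = k = sec φ (a conformal cylindrical projection has a single point scale, 1/cos φ).
Along the parallel at 40.1°, map distances are exaggerated by k = sec 40.1° = 1.307.
True distance = 2640 / 1.307 = 2640 × cos 40.1° ≈ 2020 km.

2020 km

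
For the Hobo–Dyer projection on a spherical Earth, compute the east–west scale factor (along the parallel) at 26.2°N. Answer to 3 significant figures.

0.884

Hobo–Dyer is a cylindrical equal-area projection with standard parallels at ±37.5°. Cylindrical equal-area (φ₀ = 37.5°): h = cos φ / cos 37.5° along meridians, k = cos 37.5° / cos φ along parallels; h·k = 1.
k = cos 37.5° / cos 26.2° = 0.7934/0.8973 = 0.8842.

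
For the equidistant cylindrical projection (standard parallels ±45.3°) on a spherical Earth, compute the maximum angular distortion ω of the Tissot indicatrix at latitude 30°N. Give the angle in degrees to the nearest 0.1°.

In the equirectangular projection with standard parallel φ₀ = 45.3° (x = Rλ cos φ₀, y = Rφ), meridians are true-scale (h = 1) and the parallel scale is k = cos φ₀ / cos φ.
At 30°: h = 1.000, k = 0.8122; principal scales a = 1.000, b = 0.8122.
sin(ω/2) = (a − b)/(a + b) = 0.1878/1.812 = 0.1036, so ω = 2 arcsin(0.1036) ≈ 11.9°.

11.9°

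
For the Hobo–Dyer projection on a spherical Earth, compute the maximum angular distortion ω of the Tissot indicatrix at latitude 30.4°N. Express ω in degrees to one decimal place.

9.6°

Hobo–Dyer is a cylindrical equal-area projection with standard parallels at ±37.5°. A cylindrical equal-area projection with standard parallel φ₀ has meridian scale h = cos φ / cos φ₀ and parallel scale k = cos φ₀ / cos φ (so areas are preserved, h·k = 1).
At 30.4°: h = 1.087, k = 0.9198; principal scales a = 1.087, b = 0.9198.
sin(ω/2) = (a − b)/(a + b) = 0.1674/2.007 = 0.08339, so ω = 2 arcsin(0.08339) ≈ 9.6°.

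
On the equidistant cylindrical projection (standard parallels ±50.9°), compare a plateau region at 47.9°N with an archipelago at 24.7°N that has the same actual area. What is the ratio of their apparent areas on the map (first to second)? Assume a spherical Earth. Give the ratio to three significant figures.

In the equirectangular projection with standard parallel φ₀ = 50.9° (x = Rλ cos φ₀, y = Rφ), meridians are true-scale (h = 1) and the parallel scale is k = cos φ₀ / cos φ.
Areal scale at 47.9°: h·k = 1.000 × 0.9407 = 0.9407.
Areal scale at 24.7°: h·k = 1.000 × 0.6942 = 0.6942.
Ratio = 0.9407/0.6942 ≈ 1.36.

1.36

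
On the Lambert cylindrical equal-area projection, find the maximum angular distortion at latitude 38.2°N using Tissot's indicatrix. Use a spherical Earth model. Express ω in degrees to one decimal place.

The Lambert cylindrical equal-area projection is the cylindrical equal-area projection with its standard parallel at the equator (φ₀ = 0). For cylindrical equal-area with standard parallel φ₀, h = cos φ / cos φ₀ and k = cos φ₀ / cos φ, so h·k = 1.
At 38.2°: h = 0.7859, k = 1.272; principal scales a = 1.272, b = 0.7859.
sin(ω/2) = (a − b)/(a + b) = 0.4866/2.058 = 0.2364, so ω = 2 arcsin(0.2364) ≈ 27.4°.

27.4°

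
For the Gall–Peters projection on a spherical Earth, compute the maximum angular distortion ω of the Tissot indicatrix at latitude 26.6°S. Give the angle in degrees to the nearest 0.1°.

26.7°

Gall–Peters is a cylindrical equal-area projection with standard parallels at ±45°. For cylindrical equal-area with standard parallel φ₀, h = cos φ / cos φ₀ and k = cos φ₀ / cos φ, so h·k = 1.
At 26.6°: h = 1.265, k = 0.7908; principal scales a = 1.265, b = 0.7908.
sin(ω/2) = (a − b)/(a + b) = 0.4737/2.055 = 0.2305, so ω = 2 arcsin(0.2305) ≈ 26.7°.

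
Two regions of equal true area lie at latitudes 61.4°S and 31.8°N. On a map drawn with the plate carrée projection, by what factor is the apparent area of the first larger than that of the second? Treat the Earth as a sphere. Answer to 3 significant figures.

In the plate carrée (x = Rλ, y = Rφ), meridians are true-scale (h = 1) and parallels are stretched by k = sec φ.
Areal scale at 61.4°: h·k = 1.000 × 2.089 = 2.089.
Areal scale at 31.8°: h·k = 1.000 × 1.177 = 1.177.
Ratio = 2.089/1.177 ≈ 1.78.

1.78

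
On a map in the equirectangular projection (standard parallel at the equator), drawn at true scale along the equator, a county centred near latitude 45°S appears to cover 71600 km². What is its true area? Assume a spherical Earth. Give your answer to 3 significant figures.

50600 km²

In the plate carrée (x = Rλ, y = Rφ), meridians are true-scale (h = 1) and parallels are stretched by k = sec φ.
Areal scale = h·k = 1 × sec φ; at 45°, h = 1.000, k = 1.414, so h·k = 1.414.
True area = apparent / (areal scale) = 71600 / 1.414 ≈ 50600 km².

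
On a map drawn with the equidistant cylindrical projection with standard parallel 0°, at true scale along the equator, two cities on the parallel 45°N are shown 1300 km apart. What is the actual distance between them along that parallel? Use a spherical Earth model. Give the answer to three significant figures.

919 km

In the plate carrée (x = Rλ, y = Rφ), meridians are true-scale (h = 1) and parallels are stretched by k = sec φ.
Along the parallel at 45°, map distances are exaggerated by k = sec 45° = 1.414.
True distance = 1300 / 1.414 = 1300 × cos 45° ≈ 919 km.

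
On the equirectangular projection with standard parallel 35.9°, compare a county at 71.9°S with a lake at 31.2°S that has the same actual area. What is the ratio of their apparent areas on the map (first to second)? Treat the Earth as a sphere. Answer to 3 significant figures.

2.75

In the equirectangular projection with standard parallel φ₀ = 35.9° (x = Rλ cos φ₀, y = Rφ), meridians are true-scale (h = 1) and the parallel scale is k = cos φ₀ / cos φ.
Areal scale at 71.9°: h·k = 1.000 × 2.607 = 2.607.
Areal scale at 31.2°: h·k = 1.000 × 0.9470 = 0.9470.
Ratio = 2.607/0.9470 ≈ 2.75.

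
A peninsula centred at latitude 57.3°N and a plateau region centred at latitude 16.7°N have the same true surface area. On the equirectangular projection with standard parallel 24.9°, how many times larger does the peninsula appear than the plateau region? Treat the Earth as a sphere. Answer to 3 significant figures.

In the equirectangular projection with standard parallel φ₀ = 24.9° (x = Rλ cos φ₀, y = Rφ), meridians are true-scale (h = 1) and the parallel scale is k = cos φ₀ / cos φ.
Areal scale at 57.3°: h·k = 1.000 × 1.679 = 1.679.
Areal scale at 16.7°: h·k = 1.000 × 0.9470 = 0.9470.
Ratio = 1.679/0.9470 ≈ 1.77.

1.77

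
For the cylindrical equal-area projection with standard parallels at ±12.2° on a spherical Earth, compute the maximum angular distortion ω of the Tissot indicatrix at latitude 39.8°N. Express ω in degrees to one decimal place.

27.3°

For cylindrical equal-area with standard parallel φ₀, h = cos φ / cos φ₀ and k = cos φ₀ / cos φ, so h·k = 1.
At 39.8°: h = 0.7860, k = 1.272; principal scales a = 1.272, b = 0.7860.
sin(ω/2) = (a − b)/(a + b) = 0.4862/2.058 = 0.2362, so ω = 2 arcsin(0.2362) ≈ 27.3°.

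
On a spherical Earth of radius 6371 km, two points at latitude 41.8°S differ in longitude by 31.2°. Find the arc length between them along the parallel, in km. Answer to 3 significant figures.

Arc length along a parallel = R cos φ · Δλ (with Δλ in radians).
= 6371 × cos 41.8° × (31.2° × π/180) = 6371 × 0.7455 × 0.5445 ≈ 2590 km.

2590 km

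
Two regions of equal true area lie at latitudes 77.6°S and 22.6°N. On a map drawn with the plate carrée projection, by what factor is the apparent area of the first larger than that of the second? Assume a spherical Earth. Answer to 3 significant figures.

4.30

In the plate carrée (x = Rλ, y = Rφ), meridians are true-scale (h = 1) and parallels are stretched by k = sec φ.
Areal scale at 77.6°: h·k = 1.000 × 4.657 = 4.657.
Areal scale at 22.6°: h·k = 1.000 × 1.083 = 1.083.
Ratio = 4.657/1.083 ≈ 4.30.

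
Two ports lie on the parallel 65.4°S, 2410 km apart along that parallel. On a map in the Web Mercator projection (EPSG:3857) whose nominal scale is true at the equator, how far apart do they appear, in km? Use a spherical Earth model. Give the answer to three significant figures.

For Mercator, h = k = sec φ (a conformal cylindrical projection has a single point scale, 1/cos φ).
Along the parallel, k = sec 65.4° = 1/0.4163 = 2.402.
Map distance = 2410 × 2.402 ≈ 5790 km.

5790 km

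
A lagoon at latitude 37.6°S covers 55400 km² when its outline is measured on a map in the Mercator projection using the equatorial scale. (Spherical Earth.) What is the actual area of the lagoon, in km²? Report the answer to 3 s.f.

For Mercator, h = k = sec φ (a conformal cylindrical projection has a single point scale, 1/cos φ).
Areal scale = k² = sec²φ = 1/cos²(37.6°) = 1/0.7923² = 1.593.
True area = apparent / (areal scale) = 55400 / 1.593 ≈ 34800 km².

34800 km²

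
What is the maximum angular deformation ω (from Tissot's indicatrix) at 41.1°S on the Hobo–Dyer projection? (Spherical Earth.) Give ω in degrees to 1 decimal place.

The Hobo–Dyer projection is cylindrical equal-area with φ₀ = 37.5°. Cylindrical equal-area (φ₀ = 37.5°): h = cos φ / cos 37.5° along meridians, k = cos 37.5° / cos φ along parallels; h·k = 1.
At 41.1°: h = 0.9498, k = 1.053; principal scales a = 1.053, b = 0.9498.
sin(ω/2) = (a − b)/(a + b) = 0.1030/2.003 = 0.05141, so ω = 2 arcsin(0.05141) ≈ 5.9°.

5.9°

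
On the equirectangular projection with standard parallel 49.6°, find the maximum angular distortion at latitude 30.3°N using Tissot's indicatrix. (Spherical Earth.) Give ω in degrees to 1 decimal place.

The equidistant cylindrical projection with φ₀ = 49.6° has h = 1 (meridians true) and k = cos φ₀ / cos φ along parallels.
At 30.3°: h = 1.000, k = 0.7507; principal scales a = 1.000, b = 0.7507.
sin(ω/2) = (a − b)/(a + b) = 0.2493/1.751 = 0.1424, so ω = 2 arcsin(0.1424) ≈ 16.4°.

16.4°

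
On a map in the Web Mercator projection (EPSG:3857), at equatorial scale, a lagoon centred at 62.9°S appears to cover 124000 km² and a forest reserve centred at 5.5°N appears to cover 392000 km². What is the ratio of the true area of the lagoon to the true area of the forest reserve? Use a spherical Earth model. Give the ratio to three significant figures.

Mercator's areal exaggeration is sec²φ; hence true area = (apparent area) · cos²φ.
True area of lagoon: 124000 × cos²(62.9°) = 124000 × 0.2075 = 25730 km².
True area of forest reserve: 392000 × cos²(5.5°) = 392000 × 0.9908 = 388400 km².
Ratio = 25730 / 388400 ≈ 0.0663.

0.0663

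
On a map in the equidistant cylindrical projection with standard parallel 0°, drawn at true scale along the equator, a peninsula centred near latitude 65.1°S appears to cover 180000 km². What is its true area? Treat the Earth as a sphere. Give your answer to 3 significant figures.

75800 km²

For the equirectangular projection with φ₀ = 0 (plate carrée), h = 1 along meridians and k = sec φ along parallels.
Areal scale = h·k = 1 × sec φ; at 65.1°, h = 1.000, k = 2.375, so h·k = 2.375.
True area = apparent / (areal scale) = 180000 / 2.375 ≈ 75800 km².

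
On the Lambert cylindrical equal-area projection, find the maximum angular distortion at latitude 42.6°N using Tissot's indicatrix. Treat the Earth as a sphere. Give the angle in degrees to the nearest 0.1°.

The Lambert cylindrical equal-area projection is the cylindrical equal-area projection with its standard parallel at the equator (φ₀ = 0). For cylindrical equal-area with standard parallel φ₀, h = cos φ / cos φ₀ and k = cos φ₀ / cos φ, so h·k = 1.
At 42.6°: h = 0.7361, k = 1.359; principal scales a = 1.359, b = 0.7361.
sin(ω/2) = (a − b)/(a + b) = 0.6224/2.095 = 0.2972, so ω = 2 arcsin(0.2972) ≈ 34.6°.

34.6°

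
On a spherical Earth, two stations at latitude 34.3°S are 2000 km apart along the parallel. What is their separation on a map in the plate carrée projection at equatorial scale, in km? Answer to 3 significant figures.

2420 km

For the equirectangular projection with φ₀ = 0 (plate carrée), h = 1 along meridians and k = sec φ along parallels.
Along the parallel, k = sec 34.3° = 1/0.8261 = 1.211.
Map distance = 2000 × 1.211 ≈ 2420 km.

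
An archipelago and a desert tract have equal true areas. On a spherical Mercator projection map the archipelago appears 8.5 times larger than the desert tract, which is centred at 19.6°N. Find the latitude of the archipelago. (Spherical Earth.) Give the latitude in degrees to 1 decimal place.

71.1°

Mercator areal scale is sec²φ, so apparent-area ratio = sec²φ₁ / sec²φ₂ = cos²φ₂ / cos²φ₁.
cos²φ₂ / cos²φ₁ = 8.5  ⇒  cos φ₁ = cos 19.6° / √8.5 = 0.9421/2.915 = 0.3231.
φ₁ = arccos(0.3231) ≈ 71.1°.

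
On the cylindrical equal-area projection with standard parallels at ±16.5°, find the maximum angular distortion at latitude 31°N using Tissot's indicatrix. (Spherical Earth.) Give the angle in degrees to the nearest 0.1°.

12.8°

For cylindrical equal-area with standard parallel φ₀, h = cos φ / cos φ₀ and k = cos φ₀ / cos φ, so h·k = 1.
At 31°: h = 0.8940, k = 1.119; principal scales a = 1.119, b = 0.8940.
sin(ω/2) = (a − b)/(a + b) = 0.2246/2.013 = 0.1116, so ω = 2 arcsin(0.1116) ≈ 12.8°.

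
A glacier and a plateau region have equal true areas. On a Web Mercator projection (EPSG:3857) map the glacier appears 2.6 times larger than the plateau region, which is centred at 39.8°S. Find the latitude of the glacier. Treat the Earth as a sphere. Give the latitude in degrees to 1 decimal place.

Mercator areal scale is sec²φ, so apparent-area ratio = sec²φ₁ / sec²φ₂ = cos²φ₂ / cos²φ₁.
cos²φ₂ / cos²φ₁ = 2.6  ⇒  cos φ₁ = cos 39.8° / √2.6 = 0.7683/1.612 = 0.4765.
φ₁ = arccos(0.4765) ≈ 61.5°.

61.5°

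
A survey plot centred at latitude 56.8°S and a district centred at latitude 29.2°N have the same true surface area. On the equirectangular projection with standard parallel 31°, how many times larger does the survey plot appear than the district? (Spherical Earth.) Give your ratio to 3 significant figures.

1.59

With standard parallel φ₀ = 31°, the equirectangular projection gives x = Rλ cos φ₀, y = Rφ, so h = 1 and k = cos 31° / cos φ.
Areal scale at 56.8°: h·k = 1.000 × 1.565 = 1.565.
Areal scale at 29.2°: h·k = 1.000 × 0.9820 = 0.9820.
Ratio = 1.565/0.9820 ≈ 1.59.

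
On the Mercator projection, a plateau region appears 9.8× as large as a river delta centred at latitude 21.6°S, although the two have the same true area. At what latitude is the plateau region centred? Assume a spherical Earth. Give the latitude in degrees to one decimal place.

For equal true areas on Mercator, apparent areas scale as sec²φ, so the ratio is cos²φ₂ / cos²φ₁.
cos²φ₂ / cos²φ₁ = 9.8  ⇒  cos φ₁ = cos 21.6° / √9.8 = 0.9298/3.130 = 0.2970.
φ₁ = arccos(0.2970) ≈ 72.7°.

72.7°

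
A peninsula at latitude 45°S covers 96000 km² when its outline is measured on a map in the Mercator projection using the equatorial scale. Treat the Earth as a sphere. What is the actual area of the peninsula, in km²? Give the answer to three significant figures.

For Mercator, h = k = sec φ (a conformal cylindrical projection has a single point scale, 1/cos φ).
Areal scale = k² = sec²φ = 1/cos²(45°) = 1/0.7071² = 2.000.
True area = apparent / (areal scale) = 96000 / 2.000 ≈ 48000 km².

48000 km²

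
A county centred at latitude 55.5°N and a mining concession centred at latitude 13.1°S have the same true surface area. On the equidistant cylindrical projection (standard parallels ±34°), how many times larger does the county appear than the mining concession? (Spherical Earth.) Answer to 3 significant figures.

1.72

With standard parallel φ₀ = 34°, the equirectangular projection gives x = Rλ cos φ₀, y = Rφ, so h = 1 and k = cos 34° / cos φ.
Areal scale at 55.5°: h·k = 1.000 × 1.464 = 1.464.
Areal scale at 13.1°: h·k = 1.000 × 0.8512 = 0.8512.
Ratio = 1.464/0.8512 ≈ 1.72.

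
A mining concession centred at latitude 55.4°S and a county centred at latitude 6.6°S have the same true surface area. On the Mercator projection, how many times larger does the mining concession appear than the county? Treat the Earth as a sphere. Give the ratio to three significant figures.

Mercator areal scale is sec²φ.
At 55.4°: sec²(55.4°) = 1/0.5678² = 3.101.
At 6.6°: sec²(6.6°) = 1/0.9934² = 1.013.
Ratio = 3.101/1.013 = cos²(6.6°)/cos²(55.4°) ≈ 3.06.

3.06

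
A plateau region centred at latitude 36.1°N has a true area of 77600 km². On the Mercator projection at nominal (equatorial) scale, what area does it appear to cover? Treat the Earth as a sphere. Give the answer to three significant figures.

119000 km²

The Mercator projection is conformal; its linear scale factor is the same in every direction and equals sec φ = 1/cos φ.
Areal scale = k² = sec²φ = 1/cos²(36.1°) = 1/0.8080² = 1.532.
Apparent area = 77600 × 1.532 ≈ 119000 km².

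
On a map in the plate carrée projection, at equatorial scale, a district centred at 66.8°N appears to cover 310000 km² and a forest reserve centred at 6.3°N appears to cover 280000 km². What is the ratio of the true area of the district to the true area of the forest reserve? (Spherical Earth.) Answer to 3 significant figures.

0.439

Plate carrée has h = 1 and k = sec φ, giving areal scale sec φ; true area = (apparent area) · cos φ.
True area of district: 310000 × cos(66.8°) = 310000 × 0.3939 = 122100 km².
True area of forest reserve: 280000 × cos(6.3°) = 280000 × 0.9940 = 278300 km².
Ratio = 122100 / 278300 ≈ 0.439.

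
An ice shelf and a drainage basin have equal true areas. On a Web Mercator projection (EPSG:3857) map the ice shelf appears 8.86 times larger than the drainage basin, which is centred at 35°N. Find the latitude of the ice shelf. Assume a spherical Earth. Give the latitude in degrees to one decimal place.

74.0°

On Mercator, (apparent₁)/(apparent₂) = sec²φ₁ / sec²φ₂ when true areas are equal.
cos²φ₂ / cos²φ₁ = 8.86  ⇒  cos φ₁ = cos 35° / √8.86 = 0.8192/2.977 = 0.2752.
φ₁ = arccos(0.2752) ≈ 74.0°.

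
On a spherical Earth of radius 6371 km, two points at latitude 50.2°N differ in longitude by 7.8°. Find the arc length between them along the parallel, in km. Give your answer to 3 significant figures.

555 km

Arc length along a parallel = R cos φ · Δλ (with Δλ in radians).
= 6371 × cos 50.2° × (7.8° × π/180) = 6371 × 0.6401 × 0.1361 ≈ 555 km.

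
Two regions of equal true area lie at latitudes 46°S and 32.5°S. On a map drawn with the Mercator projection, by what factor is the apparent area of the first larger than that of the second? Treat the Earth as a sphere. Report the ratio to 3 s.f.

Mercator is conformal with k = sec φ, so areal scale = k² = sec²φ.
At 46°: sec²(46°) = 1/0.6947² = 2.072.
At 32.5°: sec²(32.5°) = 1/0.8434² = 1.406.
Ratio = 2.072/1.406 = cos²(32.5°)/cos²(46°) ≈ 1.47.

1.47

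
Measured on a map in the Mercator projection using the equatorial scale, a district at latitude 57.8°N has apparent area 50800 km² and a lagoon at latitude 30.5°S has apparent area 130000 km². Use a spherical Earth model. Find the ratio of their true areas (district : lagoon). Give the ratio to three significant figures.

Mercator's areal exaggeration is sec²φ; hence true area = (apparent area) · cos²φ.
True area of district: 50800 × cos²(57.8°) = 50800 × 0.2840 = 14430 km².
True area of lagoon: 130000 × cos²(30.5°) = 130000 × 0.7424 = 96510 km².
Ratio = 14430 / 96510 ≈ 0.149.

0.149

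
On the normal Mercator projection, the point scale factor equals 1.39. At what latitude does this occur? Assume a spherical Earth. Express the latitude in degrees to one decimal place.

Mercator scale is k = sec φ = 1/cos φ.
1/cos φ = 1.39  ⇒  cos φ = 0.7194  ⇒  φ = arccos(0.7194) ≈ 44.0°.

44.0°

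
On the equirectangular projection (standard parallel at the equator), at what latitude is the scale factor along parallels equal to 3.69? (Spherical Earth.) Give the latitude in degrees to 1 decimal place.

Plate carrée: h = 1, k = sec φ along parallels.
sec φ = 3.69  ⇒  cos φ = 0.2710  ⇒  φ ≈ 74.3°.

74.3°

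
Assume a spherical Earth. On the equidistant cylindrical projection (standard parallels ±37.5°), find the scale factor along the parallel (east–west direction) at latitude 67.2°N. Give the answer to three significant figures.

The equidistant cylindrical projection with φ₀ = 37.5° has h = 1 (meridians true) and k = cos φ₀ / cos φ along parallels.
k = cos 37.5° / cos 67.2° = 0.7934/0.3875 = 2.047.

2.05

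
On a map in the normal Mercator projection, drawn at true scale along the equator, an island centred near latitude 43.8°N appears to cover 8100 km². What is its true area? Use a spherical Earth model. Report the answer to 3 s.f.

4220 km²

Mercator is conformal, so the point scale is isotropic: h = k = sec φ = 1/cos φ.
Areal scale = k² = sec²φ = 1/cos²(43.8°) = 1/0.7218² = 1.920.
True area = apparent / (areal scale) = 8100 / 1.920 ≈ 4220 km².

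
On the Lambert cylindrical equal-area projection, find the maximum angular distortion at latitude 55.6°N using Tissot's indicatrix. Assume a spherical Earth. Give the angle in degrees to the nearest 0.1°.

The Lambert cylindrical equal-area projection is the cylindrical equal-area projection with its standard parallel at the equator (φ₀ = 0). For cylindrical equal-area with standard parallel φ₀, h = cos φ / cos φ₀ and k = cos φ₀ / cos φ, so h·k = 1.
At 55.6°: h = 0.5650, k = 1.770; principal scales a = 1.770, b = 0.5650.
sin(ω/2) = (a − b)/(a + b) = 1.205/2.335 = 0.5161, so ω = 2 arcsin(0.5161) ≈ 62.1°.

62.1°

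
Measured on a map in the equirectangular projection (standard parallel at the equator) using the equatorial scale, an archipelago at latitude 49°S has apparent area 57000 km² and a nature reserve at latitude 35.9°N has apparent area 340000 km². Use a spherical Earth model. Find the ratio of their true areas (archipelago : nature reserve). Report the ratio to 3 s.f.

0.136

Plate carrée has h = 1 and k = sec φ, giving areal scale sec φ; true area = (apparent area) · cos φ.
True area of archipelago: 57000 × cos(49°) = 57000 × 0.6561 = 37400 km².
True area of nature reserve: 340000 × cos(35.9°) = 340000 × 0.8100 = 275400 km².
Ratio = 37400 / 275400 ≈ 0.136.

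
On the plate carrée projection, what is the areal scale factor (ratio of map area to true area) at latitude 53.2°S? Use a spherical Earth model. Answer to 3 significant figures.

In the plate carrée (x = Rλ, y = Rφ), meridians are true-scale (h = 1) and parallels are stretched by k = sec φ.
Areal scale = h·k = 1 × sec φ; at 53.2°, h = 1.000, k = 1.669, so h·k = 1.669.

1.67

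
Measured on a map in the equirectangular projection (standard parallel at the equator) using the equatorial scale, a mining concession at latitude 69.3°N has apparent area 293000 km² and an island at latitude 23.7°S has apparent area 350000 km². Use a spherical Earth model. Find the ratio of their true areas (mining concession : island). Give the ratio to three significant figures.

0.323

On the plate carrée, areal scale = h·k = 1 × sec φ, so true area = apparent × cos φ.
True area of mining concession: 293000 × cos(69.3°) = 293000 × 0.3535 = 103600 km².
True area of island: 350000 × cos(23.7°) = 350000 × 0.9157 = 320500 km².
Ratio = 103600 / 320500 ≈ 0.323.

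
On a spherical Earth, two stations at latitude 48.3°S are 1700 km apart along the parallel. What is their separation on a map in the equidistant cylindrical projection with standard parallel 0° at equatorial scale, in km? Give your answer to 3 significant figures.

2560 km

Plate carrée maps x = Rλ, y = Rφ. The meridian scale is h = 1 and the parallel scale is k = 1/cos φ = sec φ.
Along the parallel, k = sec 48.3° = 1/0.6652 = 1.503.
Map distance = 1700 × 1.503 ≈ 2560 km.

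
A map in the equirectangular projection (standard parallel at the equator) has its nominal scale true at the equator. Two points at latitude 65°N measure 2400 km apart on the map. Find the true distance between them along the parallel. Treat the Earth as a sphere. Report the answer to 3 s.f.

1010 km

For the equirectangular projection with φ₀ = 0 (plate carrée), h = 1 along meridians and k = sec φ along parallels.
Along the parallel at 65°, map distances are exaggerated by k = sec 65° = 2.366.
True distance = 2400 / 2.366 = 2400 × cos 65° ≈ 1010 km.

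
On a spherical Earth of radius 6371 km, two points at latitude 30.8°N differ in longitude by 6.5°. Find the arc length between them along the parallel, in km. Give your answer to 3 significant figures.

Arc length along a parallel = R cos φ · Δλ (with Δλ in radians).
= 6371 × cos 30.8° × (6.5° × π/180) = 6371 × 0.8590 × 0.1134 ≈ 621 km.

621 km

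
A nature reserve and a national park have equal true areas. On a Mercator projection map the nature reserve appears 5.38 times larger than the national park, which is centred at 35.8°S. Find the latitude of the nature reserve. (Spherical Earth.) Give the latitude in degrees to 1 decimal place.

For equal true areas on Mercator, apparent areas scale as sec²φ, so the ratio is cos²φ₂ / cos²φ₁.
cos²φ₂ / cos²φ₁ = 5.38  ⇒  cos φ₁ = cos 35.8° / √5.38 = 0.8111/2.319 = 0.3497.
φ₁ = arccos(0.3497) ≈ 69.5°.

69.5°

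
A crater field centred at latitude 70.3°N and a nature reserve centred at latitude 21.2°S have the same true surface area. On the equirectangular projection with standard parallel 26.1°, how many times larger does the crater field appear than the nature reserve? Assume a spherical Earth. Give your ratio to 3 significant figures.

2.77

In the equirectangular projection with standard parallel φ₀ = 26.1° (x = Rλ cos φ₀, y = Rφ), meridians are true-scale (h = 1) and the parallel scale is k = cos φ₀ / cos φ.
Areal scale at 70.3°: h·k = 1.000 × 2.664 = 2.664.
Areal scale at 21.2°: h·k = 1.000 × 0.9632 = 0.9632.
Ratio = 2.664/0.9632 ≈ 2.77.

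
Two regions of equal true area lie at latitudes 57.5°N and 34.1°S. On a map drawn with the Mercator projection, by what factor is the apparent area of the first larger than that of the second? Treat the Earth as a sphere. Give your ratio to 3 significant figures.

2.38

On Mercator, area is exaggerated by sec²φ = 1/cos²φ.
At 57.5°: sec²(57.5°) = 1/0.5373² = 3.464.
At 34.1°: sec²(34.1°) = 1/0.8281² = 1.458.
Ratio = 3.464/1.458 = cos²(34.1°)/cos²(57.5°) ≈ 2.38.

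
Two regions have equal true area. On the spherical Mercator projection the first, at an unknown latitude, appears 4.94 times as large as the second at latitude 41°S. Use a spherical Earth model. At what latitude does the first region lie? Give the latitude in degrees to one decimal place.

70.1°

On Mercator, (apparent₁)/(apparent₂) = sec²φ₁ / sec²φ₂ when true areas are equal.
cos²φ₂ / cos²φ₁ = 4.94  ⇒  cos φ₁ = cos 41° / √4.94 = 0.7547/2.223 = 0.3396.
φ₁ = arccos(0.3396) ≈ 70.1°.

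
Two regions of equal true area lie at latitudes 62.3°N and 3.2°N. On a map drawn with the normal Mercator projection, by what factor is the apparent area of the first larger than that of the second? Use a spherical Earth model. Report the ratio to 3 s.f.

On Mercator, area is exaggerated by sec²φ = 1/cos²φ.
At 62.3°: sec²(62.3°) = 1/0.4648² = 4.628.
At 3.2°: sec²(3.2°) = 1/0.9984² = 1.003.
Ratio = 4.628/1.003 = cos²(3.2°)/cos²(62.3°) ≈ 4.61.

4.61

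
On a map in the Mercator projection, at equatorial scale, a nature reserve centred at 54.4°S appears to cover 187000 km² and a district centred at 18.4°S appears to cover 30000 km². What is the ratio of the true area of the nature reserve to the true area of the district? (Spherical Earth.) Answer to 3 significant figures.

2.35

Mercator's areal exaggeration is sec²φ; hence true area = (apparent area) · cos²φ.
True area of nature reserve: 187000 × cos²(54.4°) = 187000 × 0.3389 = 63370 km².
True area of district: 30000 × cos²(18.4°) = 30000 × 0.9004 = 27010 km².
Ratio = 63370 / 27010 ≈ 2.35.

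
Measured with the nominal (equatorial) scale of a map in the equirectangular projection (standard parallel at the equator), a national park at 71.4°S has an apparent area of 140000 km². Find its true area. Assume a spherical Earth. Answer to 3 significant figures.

For the equirectangular projection with φ₀ = 0 (plate carrée), h = 1 along meridians and k = sec φ along parallels.
Areal scale = h·k = 1 × sec φ; at 71.4°, h = 1.000, k = 3.135, so h·k = 3.135.
True area = apparent / (areal scale) = 140000 / 3.135 ≈ 44700 km².

44700 km²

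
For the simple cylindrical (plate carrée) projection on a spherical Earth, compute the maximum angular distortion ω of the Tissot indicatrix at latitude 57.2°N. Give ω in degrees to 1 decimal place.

For the equirectangular projection with φ₀ = 0 (plate carrée), h = 1 along meridians and k = sec φ along parallels.
At 57.2°: h = 1.000, k = 1.846; principal scales a = 1.846, b = 1.000.
sin(ω/2) = (a − b)/(a + b) = 0.8460/2.846 = 0.2973, so ω = 2 arcsin(0.2973) ≈ 34.6°.

34.6°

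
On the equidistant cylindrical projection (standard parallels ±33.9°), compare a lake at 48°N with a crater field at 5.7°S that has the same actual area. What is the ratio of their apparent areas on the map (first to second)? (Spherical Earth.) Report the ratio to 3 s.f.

With standard parallel φ₀ = 33.9°, the equirectangular projection gives x = Rλ cos φ₀, y = Rφ, so h = 1 and k = cos 33.9° / cos φ.
Areal scale at 48°: h·k = 1.000 × 1.240 = 1.240.
Areal scale at 5.7°: h·k = 1.000 × 0.8341 = 0.8341.
Ratio = 1.240/0.8341 ≈ 1.49.

1.49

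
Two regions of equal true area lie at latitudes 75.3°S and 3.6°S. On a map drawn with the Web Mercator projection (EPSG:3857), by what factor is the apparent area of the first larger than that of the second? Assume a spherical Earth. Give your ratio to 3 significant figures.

15.5

Mercator is conformal with k = sec φ, so areal scale = k² = sec²φ.
At 75.3°: sec²(75.3°) = 1/0.2538² = 15.53.
At 3.6°: sec²(3.6°) = 1/0.9980² = 1.004.
Ratio = 15.53/1.004 = cos²(3.6°)/cos²(75.3°) ≈ 15.5.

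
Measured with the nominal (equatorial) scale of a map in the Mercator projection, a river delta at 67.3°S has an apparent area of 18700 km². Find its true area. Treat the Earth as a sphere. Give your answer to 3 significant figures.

2780 km²

For Mercator, h = k = sec φ (a conformal cylindrical projection has a single point scale, 1/cos φ).
Areal scale = k² = sec²φ = 1/cos²(67.3°) = 1/0.3859² = 6.715.
True area = apparent / (areal scale) = 18700 / 6.715 ≈ 2780 km².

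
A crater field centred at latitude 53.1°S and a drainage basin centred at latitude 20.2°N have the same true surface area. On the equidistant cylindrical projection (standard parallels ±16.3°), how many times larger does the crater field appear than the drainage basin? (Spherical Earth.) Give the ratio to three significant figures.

1.56

In the equirectangular projection with standard parallel φ₀ = 16.3° (x = Rλ cos φ₀, y = Rφ), meridians are true-scale (h = 1) and the parallel scale is k = cos φ₀ / cos φ.
Areal scale at 53.1°: h·k = 1.000 × 1.599 = 1.599.
Areal scale at 20.2°: h·k = 1.000 × 1.023 = 1.023.
Ratio = 1.599/1.023 ≈ 1.56.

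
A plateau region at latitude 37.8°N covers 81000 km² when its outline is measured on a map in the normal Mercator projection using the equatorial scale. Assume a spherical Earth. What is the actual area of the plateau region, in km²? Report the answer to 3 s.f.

For Mercator, h = k = sec φ (a conformal cylindrical projection has a single point scale, 1/cos φ).
Areal scale = k² = sec²φ = 1/cos²(37.8°) = 1/0.7902² = 1.602.
True area = apparent / (areal scale) = 81000 / 1.602 ≈ 50600 km².

50600 km²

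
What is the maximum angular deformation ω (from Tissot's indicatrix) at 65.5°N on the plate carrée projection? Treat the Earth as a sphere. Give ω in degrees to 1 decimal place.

For the equirectangular projection with φ₀ = 0 (plate carrée), h = 1 along meridians and k = sec φ along parallels.
At 65.5°: h = 1.000, k = 2.411; principal scales a = 2.411, b = 1.000.
sin(ω/2) = (a − b)/(a + b) = 1.411/3.411 = 0.4137, so ω = 2 arcsin(0.4137) ≈ 48.9°.

48.9°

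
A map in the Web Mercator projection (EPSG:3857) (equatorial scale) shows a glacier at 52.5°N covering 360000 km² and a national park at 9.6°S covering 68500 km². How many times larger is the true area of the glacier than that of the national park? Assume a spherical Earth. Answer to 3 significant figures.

2.00

Mercator's areal exaggeration is sec²φ; hence true area = (apparent area) · cos²φ.
True area of glacier: 360000 × cos²(52.5°) = 360000 × 0.3706 = 133400 km².
True area of national park: 68500 × cos²(9.6°) = 68500 × 0.9722 = 66590 km².
Ratio = 133400 / 66590 ≈ 2.00.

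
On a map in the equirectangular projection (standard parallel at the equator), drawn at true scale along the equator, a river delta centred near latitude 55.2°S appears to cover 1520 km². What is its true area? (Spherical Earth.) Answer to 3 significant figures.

867 km²

Plate carrée maps x = Rλ, y = Rφ. The meridian scale is h = 1 and the parallel scale is k = 1/cos φ = sec φ.
Areal scale = h·k = 1 × sec φ; at 55.2°, h = 1.000, k = 1.752, so h·k = 1.752.
True area = apparent / (areal scale) = 1520 / 1.752 ≈ 867 km².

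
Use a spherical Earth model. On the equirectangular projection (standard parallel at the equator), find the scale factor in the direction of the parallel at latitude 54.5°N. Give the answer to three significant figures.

1.72

In the plate carrée (x = Rλ, y = Rφ), meridians are true-scale (h = 1) and parallels are stretched by k = sec φ.
k = 1/cos 54.5° = 1/0.5807 = 1.722.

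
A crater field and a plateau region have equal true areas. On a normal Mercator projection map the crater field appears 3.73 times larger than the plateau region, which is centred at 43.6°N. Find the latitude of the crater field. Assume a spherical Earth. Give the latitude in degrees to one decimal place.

68.0°

For equal true areas on Mercator, apparent areas scale as sec²φ, so the ratio is cos²φ₂ / cos²φ₁.
cos²φ₂ / cos²φ₁ = 3.73  ⇒  cos φ₁ = cos 43.6° / √3.73 = 0.7242/1.931 = 0.3750.
φ₁ = arccos(0.3750) ≈ 68.0°.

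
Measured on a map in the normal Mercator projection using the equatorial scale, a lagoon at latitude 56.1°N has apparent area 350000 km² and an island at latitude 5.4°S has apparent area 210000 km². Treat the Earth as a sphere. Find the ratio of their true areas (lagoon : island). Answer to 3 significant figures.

0.523

Since Mercator area scale is 1/cos²φ, the true area equals the apparent area multiplied by cos²φ.
True area of lagoon: 350000 × cos²(56.1°) = 350000 × 0.3111 = 108900 km².
True area of island: 210000 × cos²(5.4°) = 210000 × 0.9911 = 208100 km².
Ratio = 108900 / 208100 ≈ 0.523.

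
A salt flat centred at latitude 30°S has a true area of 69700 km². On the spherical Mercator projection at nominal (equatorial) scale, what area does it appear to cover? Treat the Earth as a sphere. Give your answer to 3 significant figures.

92900 km²

For Mercator, h = k = sec φ (a conformal cylindrical projection has a single point scale, 1/cos φ).
Areal scale = k² = sec²φ = 1/cos²(30°) = 1/0.8660² = 1.333.
Apparent area = 69700 × 1.333 ≈ 92900 km².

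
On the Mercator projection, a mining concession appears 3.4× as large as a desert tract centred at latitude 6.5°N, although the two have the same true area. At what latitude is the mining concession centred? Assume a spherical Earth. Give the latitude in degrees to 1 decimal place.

Mercator areal scale is sec²φ, so apparent-area ratio = sec²φ₁ / sec²φ₂ = cos²φ₂ / cos²φ₁.
cos²φ₂ / cos²φ₁ = 3.4  ⇒  cos φ₁ = cos 6.5° / √3.4 = 0.9936/1.844 = 0.5388.
φ₁ = arccos(0.5388) ≈ 57.4°.

57.4°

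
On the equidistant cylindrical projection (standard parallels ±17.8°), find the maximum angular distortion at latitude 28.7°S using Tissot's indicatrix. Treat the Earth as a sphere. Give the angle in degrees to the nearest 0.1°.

The equidistant cylindrical projection with φ₀ = 17.8° has h = 1 (meridians true) and k = cos φ₀ / cos φ along parallels.
At 28.7°: h = 1.000, k = 1.085; principal scales a = 1.085, b = 1.000.
sin(ω/2) = (a − b)/(a + b) = 0.08549/2.085 = 0.04099, so ω = 2 arcsin(0.04099) ≈ 4.7°.

4.7°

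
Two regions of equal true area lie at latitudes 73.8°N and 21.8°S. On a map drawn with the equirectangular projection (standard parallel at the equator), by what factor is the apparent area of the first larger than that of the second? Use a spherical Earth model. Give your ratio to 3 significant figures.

3.33

In the plate carrée (x = Rλ, y = Rφ), meridians are true-scale (h = 1) and parallels are stretched by k = sec φ.
Areal scale at 73.8°: h·k = 1.000 × 3.584 = 3.584.
Areal scale at 21.8°: h·k = 1.000 × 1.077 = 1.077.
Ratio = 3.584/1.077 ≈ 3.33.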